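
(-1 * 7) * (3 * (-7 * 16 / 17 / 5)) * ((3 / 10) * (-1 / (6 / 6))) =-3528 / 425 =-8.30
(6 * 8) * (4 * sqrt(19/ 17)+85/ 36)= 340/ 3+192 * sqrt(323)/ 17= 316.31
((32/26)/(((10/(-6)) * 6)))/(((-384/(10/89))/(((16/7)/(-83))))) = -2/2016651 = -0.00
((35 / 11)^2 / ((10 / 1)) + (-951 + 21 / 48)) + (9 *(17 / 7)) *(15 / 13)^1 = -162844819 / 176176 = -924.33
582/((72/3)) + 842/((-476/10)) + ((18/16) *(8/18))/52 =81317/12376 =6.57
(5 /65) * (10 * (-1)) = -10 /13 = -0.77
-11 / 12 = -0.92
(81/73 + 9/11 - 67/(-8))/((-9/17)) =-1125145/57816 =-19.46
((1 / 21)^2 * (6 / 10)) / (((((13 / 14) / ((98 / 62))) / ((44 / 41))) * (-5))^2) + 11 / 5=225251454769 / 102378573375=2.20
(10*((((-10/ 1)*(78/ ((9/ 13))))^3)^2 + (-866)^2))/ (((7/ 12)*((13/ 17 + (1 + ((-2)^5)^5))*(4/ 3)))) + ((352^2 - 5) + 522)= -126741562945529364953041/ 161715576519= -783731324302.20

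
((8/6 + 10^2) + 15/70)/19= 4265/798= 5.34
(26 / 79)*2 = 52 / 79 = 0.66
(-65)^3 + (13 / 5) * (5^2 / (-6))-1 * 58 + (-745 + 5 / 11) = -18178933 / 66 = -275438.38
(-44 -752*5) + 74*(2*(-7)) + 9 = -4831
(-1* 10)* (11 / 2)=-55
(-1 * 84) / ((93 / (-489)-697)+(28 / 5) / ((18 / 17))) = 0.12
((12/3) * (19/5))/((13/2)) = 152/65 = 2.34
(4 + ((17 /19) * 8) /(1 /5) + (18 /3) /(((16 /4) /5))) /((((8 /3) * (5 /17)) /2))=91647 /760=120.59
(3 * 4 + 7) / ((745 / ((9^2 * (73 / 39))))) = 3.87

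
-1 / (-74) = 0.01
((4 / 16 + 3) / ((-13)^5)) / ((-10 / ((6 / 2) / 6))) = 1 / 2284880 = 0.00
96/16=6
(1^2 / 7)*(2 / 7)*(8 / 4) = 0.08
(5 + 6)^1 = 11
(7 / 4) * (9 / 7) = 9 / 4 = 2.25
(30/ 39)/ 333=10/ 4329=0.00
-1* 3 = -3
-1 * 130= -130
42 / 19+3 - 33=-528 / 19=-27.79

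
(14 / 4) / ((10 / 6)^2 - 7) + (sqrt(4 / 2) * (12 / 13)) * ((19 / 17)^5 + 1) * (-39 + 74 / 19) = -31183231824 * sqrt(2) / 350704679 - 63 / 76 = -126.58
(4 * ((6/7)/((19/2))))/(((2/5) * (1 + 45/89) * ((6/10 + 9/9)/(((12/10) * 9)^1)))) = 36045/8911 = 4.05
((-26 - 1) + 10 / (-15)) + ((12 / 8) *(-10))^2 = 592 / 3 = 197.33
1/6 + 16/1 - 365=-348.83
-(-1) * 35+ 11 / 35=35.31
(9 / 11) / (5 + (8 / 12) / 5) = 0.16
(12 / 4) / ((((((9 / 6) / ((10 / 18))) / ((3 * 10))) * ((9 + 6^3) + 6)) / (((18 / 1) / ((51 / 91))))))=2600 / 561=4.63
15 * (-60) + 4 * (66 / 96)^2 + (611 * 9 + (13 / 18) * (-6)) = 4596.56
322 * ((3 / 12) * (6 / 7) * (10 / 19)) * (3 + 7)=363.16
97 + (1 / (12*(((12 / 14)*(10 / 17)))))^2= 50298961 / 518400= 97.03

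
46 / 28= 23 / 14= 1.64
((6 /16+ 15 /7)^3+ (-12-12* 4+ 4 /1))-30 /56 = -7125355 /175616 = -40.57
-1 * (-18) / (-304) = -0.06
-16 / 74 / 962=-4 / 17797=-0.00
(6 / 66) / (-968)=-1 / 10648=-0.00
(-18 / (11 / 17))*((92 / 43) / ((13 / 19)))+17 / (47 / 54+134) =-3889944522 / 44783167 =-86.86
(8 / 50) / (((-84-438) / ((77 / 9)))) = -154 / 58725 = -0.00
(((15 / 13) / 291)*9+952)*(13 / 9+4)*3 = 15549.92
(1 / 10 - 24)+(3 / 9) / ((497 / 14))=-50887 / 2130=-23.89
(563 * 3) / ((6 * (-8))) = -563 / 16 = -35.19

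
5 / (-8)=-5 / 8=-0.62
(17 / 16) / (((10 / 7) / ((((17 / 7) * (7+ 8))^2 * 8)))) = 221085 / 28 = 7895.89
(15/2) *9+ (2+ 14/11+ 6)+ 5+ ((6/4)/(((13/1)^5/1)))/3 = 333978059/4084223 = 81.77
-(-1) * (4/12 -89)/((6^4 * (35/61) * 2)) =-1159/19440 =-0.06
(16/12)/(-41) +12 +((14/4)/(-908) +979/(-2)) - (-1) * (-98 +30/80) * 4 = -193891549/223368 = -868.04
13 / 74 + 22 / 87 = 2759 / 6438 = 0.43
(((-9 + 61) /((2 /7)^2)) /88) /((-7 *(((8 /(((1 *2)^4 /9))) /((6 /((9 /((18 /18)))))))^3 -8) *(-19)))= 728 /4006739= 0.00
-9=-9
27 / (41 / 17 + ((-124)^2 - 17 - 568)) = 459 / 251488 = 0.00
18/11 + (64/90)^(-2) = 3.61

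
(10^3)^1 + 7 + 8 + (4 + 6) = 1025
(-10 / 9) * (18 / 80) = -1 / 4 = -0.25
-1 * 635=-635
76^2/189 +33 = 63.56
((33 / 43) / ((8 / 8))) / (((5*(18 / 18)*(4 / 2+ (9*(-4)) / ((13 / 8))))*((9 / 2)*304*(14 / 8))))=-143 / 44951340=-0.00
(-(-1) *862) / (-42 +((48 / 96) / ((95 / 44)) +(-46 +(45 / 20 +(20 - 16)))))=-327560 / 30977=-10.57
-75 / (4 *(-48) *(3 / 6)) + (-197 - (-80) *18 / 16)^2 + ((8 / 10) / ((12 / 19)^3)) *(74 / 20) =123784529 / 10800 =11461.53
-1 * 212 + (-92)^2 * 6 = 50572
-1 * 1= -1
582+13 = 595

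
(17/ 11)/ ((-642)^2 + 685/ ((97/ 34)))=1649/ 440035178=0.00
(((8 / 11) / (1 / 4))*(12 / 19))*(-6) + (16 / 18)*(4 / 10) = -100336 / 9405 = -10.67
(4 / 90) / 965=2 / 43425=0.00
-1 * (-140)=140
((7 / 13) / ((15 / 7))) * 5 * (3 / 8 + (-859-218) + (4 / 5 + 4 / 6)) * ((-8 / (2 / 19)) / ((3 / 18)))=120116689 / 195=615983.02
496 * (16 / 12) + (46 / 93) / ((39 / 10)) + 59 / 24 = 19264259 / 29016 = 663.92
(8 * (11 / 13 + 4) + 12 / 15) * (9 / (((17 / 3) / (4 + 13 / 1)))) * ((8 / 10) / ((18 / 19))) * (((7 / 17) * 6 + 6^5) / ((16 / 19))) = 46041829173 / 5525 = 8333362.75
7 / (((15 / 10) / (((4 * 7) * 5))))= 1960 / 3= 653.33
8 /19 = 0.42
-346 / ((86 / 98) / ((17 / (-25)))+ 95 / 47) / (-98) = 138227 / 28610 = 4.83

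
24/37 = 0.65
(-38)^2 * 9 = 12996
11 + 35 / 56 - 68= -56.38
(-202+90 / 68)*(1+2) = -20469 / 34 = -602.03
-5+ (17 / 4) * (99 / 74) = 203 / 296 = 0.69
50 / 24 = 25 / 12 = 2.08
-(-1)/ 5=1/ 5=0.20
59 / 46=1.28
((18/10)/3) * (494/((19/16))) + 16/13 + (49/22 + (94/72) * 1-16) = 6135479/25740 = 238.36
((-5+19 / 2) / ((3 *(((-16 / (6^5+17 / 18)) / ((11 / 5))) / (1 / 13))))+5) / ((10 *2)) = -5.92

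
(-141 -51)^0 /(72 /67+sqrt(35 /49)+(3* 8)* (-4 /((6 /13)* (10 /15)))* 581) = -5696076288 /1032533019699283 -4489* sqrt(35) /1032533019699283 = -0.00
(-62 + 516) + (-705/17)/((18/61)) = 31973/102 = 313.46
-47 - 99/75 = -1208/25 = -48.32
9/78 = 3/26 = 0.12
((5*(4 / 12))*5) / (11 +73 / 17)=85 / 156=0.54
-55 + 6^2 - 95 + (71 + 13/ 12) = -503/ 12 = -41.92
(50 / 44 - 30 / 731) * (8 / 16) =17615 / 32164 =0.55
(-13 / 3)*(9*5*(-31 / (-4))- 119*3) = 143 / 4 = 35.75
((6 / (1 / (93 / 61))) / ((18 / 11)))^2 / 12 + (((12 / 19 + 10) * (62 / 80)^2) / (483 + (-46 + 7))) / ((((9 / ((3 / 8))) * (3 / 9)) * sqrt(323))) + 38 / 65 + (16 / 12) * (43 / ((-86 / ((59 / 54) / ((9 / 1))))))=3.11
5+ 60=65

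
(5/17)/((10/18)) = 9/17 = 0.53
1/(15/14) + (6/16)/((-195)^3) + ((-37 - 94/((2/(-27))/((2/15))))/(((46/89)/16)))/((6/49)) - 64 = 15170802613177/454779000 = 33358.63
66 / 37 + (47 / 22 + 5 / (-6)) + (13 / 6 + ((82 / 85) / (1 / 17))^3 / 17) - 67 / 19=25752663589 / 98595750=261.19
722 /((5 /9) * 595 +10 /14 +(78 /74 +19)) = 841491 /409468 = 2.06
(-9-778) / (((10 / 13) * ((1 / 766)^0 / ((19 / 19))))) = -1023.10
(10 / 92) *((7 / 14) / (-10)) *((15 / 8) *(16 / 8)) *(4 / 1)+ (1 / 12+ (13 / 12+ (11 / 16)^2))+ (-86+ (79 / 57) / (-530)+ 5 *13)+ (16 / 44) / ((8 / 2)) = -6311441497 / 326106880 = -19.35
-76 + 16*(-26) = -492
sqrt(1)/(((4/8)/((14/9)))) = 3.11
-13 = -13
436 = 436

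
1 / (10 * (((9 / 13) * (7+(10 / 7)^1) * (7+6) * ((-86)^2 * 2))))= 7 / 78545520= 0.00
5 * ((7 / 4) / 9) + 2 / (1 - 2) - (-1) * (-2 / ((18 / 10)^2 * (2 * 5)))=-353 / 324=-1.09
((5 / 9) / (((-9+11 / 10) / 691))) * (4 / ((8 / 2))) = -34550 / 711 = -48.59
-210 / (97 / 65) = -13650 / 97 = -140.72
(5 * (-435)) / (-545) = 3.99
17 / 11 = 1.55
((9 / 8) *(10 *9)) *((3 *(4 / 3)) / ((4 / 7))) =2835 / 4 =708.75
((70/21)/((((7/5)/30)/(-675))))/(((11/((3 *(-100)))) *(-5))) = -20250000/77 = -262987.01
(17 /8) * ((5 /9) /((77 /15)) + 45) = 44285 /462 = 95.85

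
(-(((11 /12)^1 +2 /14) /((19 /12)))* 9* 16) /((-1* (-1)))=-12816 /133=-96.36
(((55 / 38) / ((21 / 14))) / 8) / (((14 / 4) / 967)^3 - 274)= -49732708465 / 112978245915921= -0.00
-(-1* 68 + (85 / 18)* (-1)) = 1309 / 18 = 72.72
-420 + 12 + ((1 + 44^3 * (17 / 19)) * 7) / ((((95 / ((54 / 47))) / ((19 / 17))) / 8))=57285.12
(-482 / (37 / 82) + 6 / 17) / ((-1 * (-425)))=-671686 / 267325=-2.51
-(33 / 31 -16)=463 / 31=14.94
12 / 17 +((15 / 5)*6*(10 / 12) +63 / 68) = 1131 / 68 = 16.63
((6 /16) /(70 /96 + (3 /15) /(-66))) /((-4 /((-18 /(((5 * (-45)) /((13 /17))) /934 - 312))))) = -60710 /8158823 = -0.01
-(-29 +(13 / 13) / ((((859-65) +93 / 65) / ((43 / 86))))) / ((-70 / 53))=-22704511 / 1034060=-21.96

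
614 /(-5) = -614 /5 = -122.80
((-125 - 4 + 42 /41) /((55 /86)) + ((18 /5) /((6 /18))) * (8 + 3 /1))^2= 6610.88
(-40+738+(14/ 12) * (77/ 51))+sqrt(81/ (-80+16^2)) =9 * sqrt(11)/ 44+214127/ 306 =700.44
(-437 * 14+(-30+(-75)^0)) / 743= -6147 / 743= -8.27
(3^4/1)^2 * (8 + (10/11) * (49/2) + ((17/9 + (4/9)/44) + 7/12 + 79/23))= 237441.50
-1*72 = -72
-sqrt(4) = -2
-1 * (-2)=2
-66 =-66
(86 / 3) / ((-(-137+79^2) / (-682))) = 14663 / 4578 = 3.20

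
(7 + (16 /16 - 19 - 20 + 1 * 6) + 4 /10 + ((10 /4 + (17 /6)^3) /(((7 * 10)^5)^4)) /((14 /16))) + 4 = -4438045851473179495619999999999999999221 /215439119003552402700000000000000000000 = -20.60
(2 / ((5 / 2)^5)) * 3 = 192 / 3125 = 0.06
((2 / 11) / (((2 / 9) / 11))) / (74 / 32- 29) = -144 / 427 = -0.34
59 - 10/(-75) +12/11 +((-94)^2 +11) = 1469692/165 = 8907.22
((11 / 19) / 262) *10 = 55 / 2489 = 0.02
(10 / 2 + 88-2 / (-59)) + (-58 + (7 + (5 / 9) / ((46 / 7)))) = 42.12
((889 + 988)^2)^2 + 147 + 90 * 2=12412437950968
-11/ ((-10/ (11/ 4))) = 121/ 40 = 3.02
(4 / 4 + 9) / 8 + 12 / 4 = 17 / 4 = 4.25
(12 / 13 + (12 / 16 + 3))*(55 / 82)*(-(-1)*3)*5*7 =1403325 / 4264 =329.11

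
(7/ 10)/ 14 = 1/ 20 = 0.05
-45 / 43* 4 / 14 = -90 / 301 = -0.30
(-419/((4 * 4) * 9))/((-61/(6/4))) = 419/5856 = 0.07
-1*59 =-59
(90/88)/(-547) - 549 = -13213377/24068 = -549.00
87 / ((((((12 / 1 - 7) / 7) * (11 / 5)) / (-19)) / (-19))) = 219849 / 11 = 19986.27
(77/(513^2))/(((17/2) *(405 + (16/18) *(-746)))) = -154/1154756331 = -0.00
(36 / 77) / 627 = 12 / 16093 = 0.00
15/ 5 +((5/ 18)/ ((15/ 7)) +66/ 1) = 3733/ 54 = 69.13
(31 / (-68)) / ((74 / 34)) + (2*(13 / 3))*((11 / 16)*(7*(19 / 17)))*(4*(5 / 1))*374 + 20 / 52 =2012591591 / 5772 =348681.84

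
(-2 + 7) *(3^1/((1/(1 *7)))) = 105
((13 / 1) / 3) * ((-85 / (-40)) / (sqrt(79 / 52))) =221 * sqrt(1027) / 948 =7.47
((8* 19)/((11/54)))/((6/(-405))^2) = 37397700/11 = 3399790.91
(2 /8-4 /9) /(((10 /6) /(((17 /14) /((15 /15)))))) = -17 /120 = -0.14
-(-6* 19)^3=1481544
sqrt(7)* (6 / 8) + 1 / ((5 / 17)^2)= 3* sqrt(7) / 4 + 289 / 25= 13.54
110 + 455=565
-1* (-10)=10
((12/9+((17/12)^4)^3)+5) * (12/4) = 215.03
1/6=0.17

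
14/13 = 1.08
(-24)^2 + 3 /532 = 306435 /532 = 576.01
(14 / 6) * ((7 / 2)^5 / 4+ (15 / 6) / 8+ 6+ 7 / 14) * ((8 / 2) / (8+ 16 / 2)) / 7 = 5893 / 512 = 11.51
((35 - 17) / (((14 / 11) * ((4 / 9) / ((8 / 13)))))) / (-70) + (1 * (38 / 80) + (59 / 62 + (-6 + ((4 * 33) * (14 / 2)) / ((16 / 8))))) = 72218233 / 157976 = 457.15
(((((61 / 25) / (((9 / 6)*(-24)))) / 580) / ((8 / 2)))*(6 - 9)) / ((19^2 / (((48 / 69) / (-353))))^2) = 244 / 93421912174030875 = 0.00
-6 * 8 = -48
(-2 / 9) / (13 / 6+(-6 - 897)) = 4 / 16215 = 0.00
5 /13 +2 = 31 /13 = 2.38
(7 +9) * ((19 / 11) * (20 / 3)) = 6080 / 33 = 184.24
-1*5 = -5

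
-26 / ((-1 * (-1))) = -26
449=449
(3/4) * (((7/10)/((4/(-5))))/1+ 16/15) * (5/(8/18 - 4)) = -207/1024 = -0.20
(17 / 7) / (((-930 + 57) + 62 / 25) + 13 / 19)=-8075 / 2892204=-0.00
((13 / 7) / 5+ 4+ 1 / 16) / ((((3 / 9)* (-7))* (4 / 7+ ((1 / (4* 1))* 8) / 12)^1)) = -2.57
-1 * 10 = -10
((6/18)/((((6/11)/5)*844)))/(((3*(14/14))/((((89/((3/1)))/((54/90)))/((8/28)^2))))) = 1199275/1640736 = 0.73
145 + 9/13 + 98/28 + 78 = 5907/26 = 227.19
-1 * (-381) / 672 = 127 / 224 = 0.57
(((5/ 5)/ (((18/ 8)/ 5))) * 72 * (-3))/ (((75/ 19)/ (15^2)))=-27360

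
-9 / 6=-3 / 2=-1.50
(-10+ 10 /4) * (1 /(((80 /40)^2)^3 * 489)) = -5 /20864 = -0.00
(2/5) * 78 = 156/5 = 31.20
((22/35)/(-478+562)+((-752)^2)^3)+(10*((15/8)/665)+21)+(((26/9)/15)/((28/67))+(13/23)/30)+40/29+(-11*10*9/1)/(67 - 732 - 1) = 2243768477358651909001968959/12407120460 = 180845223885144088.38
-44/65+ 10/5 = 86/65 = 1.32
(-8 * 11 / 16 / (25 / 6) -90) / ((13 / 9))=-20547 / 325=-63.22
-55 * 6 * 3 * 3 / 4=-1485 / 2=-742.50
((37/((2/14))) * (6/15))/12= 259/30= 8.63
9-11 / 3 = 16 / 3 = 5.33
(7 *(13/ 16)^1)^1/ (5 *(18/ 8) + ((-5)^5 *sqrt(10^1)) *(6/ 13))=-295750 *sqrt(10)/ 749995437 - 15379/ 4999969580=-0.00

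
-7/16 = -0.44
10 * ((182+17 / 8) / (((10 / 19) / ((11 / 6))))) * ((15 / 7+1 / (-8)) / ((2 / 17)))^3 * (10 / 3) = 107873449.73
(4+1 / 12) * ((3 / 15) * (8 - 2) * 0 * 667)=0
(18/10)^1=9/5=1.80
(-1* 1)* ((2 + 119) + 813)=-934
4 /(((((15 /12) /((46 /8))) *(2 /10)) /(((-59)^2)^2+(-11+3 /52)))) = 14492350669 /13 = 1114796205.31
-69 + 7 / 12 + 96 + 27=655 / 12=54.58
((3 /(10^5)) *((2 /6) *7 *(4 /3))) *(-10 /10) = -7 /75000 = -0.00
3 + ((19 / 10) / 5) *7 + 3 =433 / 50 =8.66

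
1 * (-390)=-390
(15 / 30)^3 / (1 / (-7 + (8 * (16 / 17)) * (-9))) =-9.35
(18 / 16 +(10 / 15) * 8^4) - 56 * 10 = 52123 / 24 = 2171.79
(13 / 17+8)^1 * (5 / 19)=745 / 323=2.31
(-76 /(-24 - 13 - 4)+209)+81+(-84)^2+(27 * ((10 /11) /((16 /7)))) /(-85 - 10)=503702315 /68552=7347.74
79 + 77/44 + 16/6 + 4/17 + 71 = 154.65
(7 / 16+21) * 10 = 1715 / 8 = 214.38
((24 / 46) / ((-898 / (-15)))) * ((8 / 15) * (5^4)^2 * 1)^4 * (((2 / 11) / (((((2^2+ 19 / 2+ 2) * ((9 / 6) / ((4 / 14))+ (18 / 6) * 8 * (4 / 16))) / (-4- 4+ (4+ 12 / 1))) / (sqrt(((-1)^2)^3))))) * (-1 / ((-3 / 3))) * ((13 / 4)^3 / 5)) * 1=268188476562500000000000000 / 285242067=940213620603513576.42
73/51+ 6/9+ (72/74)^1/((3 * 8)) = 8071/3774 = 2.14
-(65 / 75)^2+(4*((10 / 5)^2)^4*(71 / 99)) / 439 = 333833 / 362175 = 0.92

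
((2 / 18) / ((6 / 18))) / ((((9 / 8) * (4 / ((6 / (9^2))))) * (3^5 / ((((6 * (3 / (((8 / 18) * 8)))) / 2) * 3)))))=1 / 5832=0.00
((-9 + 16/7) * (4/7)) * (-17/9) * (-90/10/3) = -3196/147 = -21.74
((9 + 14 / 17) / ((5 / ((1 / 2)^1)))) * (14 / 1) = 1169 / 85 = 13.75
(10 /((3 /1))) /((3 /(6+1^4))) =70 /9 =7.78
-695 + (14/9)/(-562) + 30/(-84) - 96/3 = -25752905/35406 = -727.36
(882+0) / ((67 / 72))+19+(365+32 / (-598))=26679296 / 20033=1331.77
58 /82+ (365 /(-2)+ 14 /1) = -13759 /82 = -167.79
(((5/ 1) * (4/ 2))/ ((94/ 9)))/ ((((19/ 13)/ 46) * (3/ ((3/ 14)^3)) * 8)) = 121095/ 9801568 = 0.01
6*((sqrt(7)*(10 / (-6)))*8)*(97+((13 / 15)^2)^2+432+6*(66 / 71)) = -30775995296*sqrt(7) / 718875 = -113268.13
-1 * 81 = -81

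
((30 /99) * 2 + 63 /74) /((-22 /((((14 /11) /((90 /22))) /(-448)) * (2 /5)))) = 3559 /193406400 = 0.00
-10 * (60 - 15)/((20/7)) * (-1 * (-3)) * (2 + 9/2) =-12285/4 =-3071.25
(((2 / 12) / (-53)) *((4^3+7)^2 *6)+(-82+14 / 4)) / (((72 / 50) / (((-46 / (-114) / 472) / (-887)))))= 10581725 / 91064443968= 0.00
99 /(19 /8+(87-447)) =-792 /2861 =-0.28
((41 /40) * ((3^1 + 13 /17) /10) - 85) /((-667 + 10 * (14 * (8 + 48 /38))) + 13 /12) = -0.13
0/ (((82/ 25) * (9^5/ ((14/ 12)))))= 0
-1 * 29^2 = -841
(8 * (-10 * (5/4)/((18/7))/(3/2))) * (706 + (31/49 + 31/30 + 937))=-24176590/567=-42639.49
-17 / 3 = -5.67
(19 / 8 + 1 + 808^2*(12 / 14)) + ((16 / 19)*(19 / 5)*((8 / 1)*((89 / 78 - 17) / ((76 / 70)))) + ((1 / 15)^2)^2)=391596016620707 / 700245000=559227.15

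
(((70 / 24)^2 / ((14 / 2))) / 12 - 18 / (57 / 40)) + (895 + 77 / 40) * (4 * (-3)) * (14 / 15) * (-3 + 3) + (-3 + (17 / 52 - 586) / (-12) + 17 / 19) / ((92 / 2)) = -113040775 / 9816768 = -11.52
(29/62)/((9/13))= 377/558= 0.68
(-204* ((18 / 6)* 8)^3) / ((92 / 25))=-17625600 / 23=-766330.43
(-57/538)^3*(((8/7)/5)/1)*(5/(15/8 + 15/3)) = -1481544/7494066965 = -0.00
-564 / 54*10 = -104.44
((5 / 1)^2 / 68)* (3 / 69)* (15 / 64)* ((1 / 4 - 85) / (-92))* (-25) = -3178125 / 36835328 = -0.09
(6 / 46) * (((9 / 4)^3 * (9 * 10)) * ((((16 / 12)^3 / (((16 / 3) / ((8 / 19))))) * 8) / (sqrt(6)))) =81.72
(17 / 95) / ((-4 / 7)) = -119 / 380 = -0.31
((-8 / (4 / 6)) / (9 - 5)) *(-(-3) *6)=-54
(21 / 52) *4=21 / 13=1.62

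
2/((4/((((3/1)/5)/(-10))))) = -3/100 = -0.03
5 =5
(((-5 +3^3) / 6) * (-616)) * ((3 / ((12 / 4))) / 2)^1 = -3388 / 3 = -1129.33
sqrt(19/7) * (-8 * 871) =-6968 * sqrt(133)/7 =-11479.84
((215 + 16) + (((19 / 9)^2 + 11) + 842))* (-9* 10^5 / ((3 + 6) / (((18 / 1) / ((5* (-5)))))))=705320000 / 9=78368888.89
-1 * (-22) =22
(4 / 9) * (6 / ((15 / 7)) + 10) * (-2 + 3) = 256 / 45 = 5.69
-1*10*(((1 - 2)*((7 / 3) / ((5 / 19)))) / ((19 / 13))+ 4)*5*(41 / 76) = 6355 / 114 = 55.75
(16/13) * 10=160/13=12.31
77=77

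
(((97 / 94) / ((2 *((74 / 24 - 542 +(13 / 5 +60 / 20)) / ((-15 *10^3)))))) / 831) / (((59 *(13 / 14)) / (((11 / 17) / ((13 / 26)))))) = 203700000 / 493816541569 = 0.00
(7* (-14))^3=-941192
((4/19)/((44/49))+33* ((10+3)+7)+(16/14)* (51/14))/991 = 6804097/10148831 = 0.67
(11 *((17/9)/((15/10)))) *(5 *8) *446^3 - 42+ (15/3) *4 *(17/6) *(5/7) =9290395649632/189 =49155532537.74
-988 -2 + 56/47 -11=-46991/47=-999.81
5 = 5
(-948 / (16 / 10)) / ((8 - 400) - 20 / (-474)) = 1.51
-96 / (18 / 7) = -112 / 3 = -37.33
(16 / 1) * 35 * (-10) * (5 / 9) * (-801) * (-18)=-44856000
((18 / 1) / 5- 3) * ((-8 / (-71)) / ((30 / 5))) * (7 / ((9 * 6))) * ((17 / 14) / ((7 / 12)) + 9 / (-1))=-226 / 22365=-0.01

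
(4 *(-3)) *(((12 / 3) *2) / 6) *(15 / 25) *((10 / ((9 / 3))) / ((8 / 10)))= -40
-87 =-87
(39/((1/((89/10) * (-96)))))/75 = -55536/125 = -444.29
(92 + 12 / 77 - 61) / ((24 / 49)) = 16793 / 264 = 63.61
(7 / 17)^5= 16807 / 1419857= 0.01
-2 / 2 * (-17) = 17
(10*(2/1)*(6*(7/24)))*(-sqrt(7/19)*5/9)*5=-875*sqrt(133)/171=-59.01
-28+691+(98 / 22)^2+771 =175915 / 121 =1453.84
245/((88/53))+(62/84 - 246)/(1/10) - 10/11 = -2305.97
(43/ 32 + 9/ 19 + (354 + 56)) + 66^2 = 2898833/ 608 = 4767.82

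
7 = 7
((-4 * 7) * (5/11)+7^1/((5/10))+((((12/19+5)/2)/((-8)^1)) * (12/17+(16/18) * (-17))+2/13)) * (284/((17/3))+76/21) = 247899572/710073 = 349.12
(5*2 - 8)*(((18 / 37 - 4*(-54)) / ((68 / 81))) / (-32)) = -324405 / 20128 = -16.12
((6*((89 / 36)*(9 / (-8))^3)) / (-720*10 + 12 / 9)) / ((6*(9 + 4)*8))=21627 / 4599775232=0.00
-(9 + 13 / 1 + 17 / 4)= -105 / 4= -26.25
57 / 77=0.74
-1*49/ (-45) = 49/ 45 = 1.09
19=19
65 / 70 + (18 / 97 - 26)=-33795 / 1358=-24.89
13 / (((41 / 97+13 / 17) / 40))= 428740 / 979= 437.94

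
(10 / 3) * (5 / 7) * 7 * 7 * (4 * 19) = 26600 / 3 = 8866.67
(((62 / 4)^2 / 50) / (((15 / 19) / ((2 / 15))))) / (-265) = -18259 / 5962500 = -0.00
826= 826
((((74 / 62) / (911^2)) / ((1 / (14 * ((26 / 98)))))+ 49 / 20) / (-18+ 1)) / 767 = -8824569233 / 46964615248460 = -0.00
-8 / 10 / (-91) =4 / 455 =0.01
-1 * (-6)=6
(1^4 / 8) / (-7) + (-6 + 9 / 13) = -3877 / 728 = -5.33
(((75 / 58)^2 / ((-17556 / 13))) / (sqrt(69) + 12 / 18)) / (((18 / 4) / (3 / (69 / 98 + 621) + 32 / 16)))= 2851875 / 531638014831- 8555625*sqrt(69) / 1063276029662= -0.00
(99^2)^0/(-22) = -1/22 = -0.05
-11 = -11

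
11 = 11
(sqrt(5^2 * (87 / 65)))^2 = 435 / 13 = 33.46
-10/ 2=-5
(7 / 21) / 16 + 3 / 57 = 67 / 912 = 0.07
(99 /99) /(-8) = -1 /8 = -0.12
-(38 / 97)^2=-1444 / 9409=-0.15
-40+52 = 12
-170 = -170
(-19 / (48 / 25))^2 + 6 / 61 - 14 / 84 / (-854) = 96438835 / 983808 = 98.03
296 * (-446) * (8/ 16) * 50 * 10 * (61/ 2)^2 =-30701971000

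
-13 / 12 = -1.08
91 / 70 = 1.30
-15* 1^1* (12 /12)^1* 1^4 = -15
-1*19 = -19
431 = 431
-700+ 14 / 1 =-686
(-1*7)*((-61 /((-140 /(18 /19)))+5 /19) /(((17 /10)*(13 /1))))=-899 /4199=-0.21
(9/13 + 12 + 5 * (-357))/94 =-18.85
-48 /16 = -3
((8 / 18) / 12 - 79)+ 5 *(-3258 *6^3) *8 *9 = -6840238292 / 27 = -253342158.96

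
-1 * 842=-842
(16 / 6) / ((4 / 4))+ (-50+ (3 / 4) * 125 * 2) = 841 / 6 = 140.17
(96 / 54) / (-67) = -16 / 603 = -0.03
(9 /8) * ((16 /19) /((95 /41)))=738 /1805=0.41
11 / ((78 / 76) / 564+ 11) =78584 / 78597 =1.00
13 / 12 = 1.08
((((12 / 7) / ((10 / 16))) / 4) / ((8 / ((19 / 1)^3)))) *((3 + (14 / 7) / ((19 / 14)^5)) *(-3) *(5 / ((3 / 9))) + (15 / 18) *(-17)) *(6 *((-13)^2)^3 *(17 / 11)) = -123405299457509667 / 27797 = -4439518633575.91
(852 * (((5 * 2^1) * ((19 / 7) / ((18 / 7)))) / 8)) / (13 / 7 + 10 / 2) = 47215 / 288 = 163.94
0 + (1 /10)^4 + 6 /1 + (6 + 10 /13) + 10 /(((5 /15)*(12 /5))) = 3285013 /130000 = 25.27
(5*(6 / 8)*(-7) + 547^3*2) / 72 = 4546314.16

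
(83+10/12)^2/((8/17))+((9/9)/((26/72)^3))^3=74860841812180877/3054095819424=24511.62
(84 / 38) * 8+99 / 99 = 355 / 19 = 18.68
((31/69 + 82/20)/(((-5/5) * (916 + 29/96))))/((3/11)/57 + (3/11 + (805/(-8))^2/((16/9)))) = -147243008/168922151335775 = -0.00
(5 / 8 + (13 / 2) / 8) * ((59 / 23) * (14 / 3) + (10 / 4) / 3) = 589 / 32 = 18.41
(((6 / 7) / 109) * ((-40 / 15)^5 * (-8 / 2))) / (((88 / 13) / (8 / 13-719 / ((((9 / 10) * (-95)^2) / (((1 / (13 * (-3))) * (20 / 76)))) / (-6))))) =16088170496 / 41966770923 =0.38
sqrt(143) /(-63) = -sqrt(143) /63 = -0.19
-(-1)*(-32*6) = -192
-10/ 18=-5/ 9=-0.56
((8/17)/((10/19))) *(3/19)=12/85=0.14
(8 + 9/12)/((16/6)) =105/32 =3.28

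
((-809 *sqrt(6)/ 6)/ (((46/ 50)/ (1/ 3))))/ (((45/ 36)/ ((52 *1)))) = -4978.03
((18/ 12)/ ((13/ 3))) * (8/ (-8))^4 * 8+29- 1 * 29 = 2.77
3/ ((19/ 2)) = 6/ 19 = 0.32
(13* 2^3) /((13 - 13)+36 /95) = 2470 /9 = 274.44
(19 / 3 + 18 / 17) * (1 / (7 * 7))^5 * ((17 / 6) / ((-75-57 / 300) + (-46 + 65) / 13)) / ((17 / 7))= -245050 / 591769142029737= -0.00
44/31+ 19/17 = 1337/527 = 2.54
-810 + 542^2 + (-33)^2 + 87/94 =27640129/94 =294043.93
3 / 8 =0.38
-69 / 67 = -1.03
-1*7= -7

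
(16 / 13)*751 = 12016 / 13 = 924.31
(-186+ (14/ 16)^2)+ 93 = -5903/ 64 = -92.23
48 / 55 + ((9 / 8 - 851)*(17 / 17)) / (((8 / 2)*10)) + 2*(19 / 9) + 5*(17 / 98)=-15.28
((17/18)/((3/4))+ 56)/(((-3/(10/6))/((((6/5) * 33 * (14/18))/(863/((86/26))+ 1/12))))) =-40950448/10908351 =-3.75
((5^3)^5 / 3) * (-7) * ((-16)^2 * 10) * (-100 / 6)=27343750000000000 / 9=3038194444444444.44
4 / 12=1 / 3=0.33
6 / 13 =0.46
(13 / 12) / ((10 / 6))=13 / 20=0.65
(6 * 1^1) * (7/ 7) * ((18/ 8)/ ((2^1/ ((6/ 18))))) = 2.25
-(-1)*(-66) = -66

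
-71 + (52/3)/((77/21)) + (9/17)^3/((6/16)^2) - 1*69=-7253520/54043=-134.22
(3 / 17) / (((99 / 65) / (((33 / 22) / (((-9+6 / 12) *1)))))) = -65 / 3179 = -0.02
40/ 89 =0.45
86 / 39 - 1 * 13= -421 / 39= -10.79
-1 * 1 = -1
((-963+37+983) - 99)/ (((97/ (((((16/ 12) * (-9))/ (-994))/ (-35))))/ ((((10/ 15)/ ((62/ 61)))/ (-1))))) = -732/ 7472395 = -0.00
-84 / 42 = -2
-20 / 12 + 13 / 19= -0.98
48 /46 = 24 /23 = 1.04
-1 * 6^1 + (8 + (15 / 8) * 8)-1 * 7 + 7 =17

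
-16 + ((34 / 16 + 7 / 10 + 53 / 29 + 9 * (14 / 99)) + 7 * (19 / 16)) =-44971 / 25520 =-1.76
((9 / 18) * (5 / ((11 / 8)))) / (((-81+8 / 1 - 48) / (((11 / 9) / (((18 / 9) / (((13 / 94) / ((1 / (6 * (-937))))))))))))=7.14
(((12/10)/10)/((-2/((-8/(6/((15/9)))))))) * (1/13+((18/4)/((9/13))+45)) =447/65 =6.88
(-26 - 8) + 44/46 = -760/23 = -33.04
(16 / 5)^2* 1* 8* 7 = 14336 / 25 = 573.44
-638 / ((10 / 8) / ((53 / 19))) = -135256 / 95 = -1423.75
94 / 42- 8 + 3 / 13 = -1510 / 273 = -5.53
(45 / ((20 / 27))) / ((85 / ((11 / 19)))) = 2673 / 6460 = 0.41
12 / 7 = 1.71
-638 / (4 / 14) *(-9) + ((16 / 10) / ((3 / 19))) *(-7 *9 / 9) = 300391 / 15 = 20026.07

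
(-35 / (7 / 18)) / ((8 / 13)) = -585 / 4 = -146.25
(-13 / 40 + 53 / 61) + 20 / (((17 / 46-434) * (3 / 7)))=1044187 / 2393640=0.44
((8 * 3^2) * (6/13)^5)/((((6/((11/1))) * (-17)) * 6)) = -0.03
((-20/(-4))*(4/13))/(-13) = -20/169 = -0.12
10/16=5/8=0.62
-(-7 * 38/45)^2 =-70756/2025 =-34.94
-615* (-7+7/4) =3228.75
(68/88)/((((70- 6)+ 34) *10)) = 0.00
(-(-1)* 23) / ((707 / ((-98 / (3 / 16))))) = -5152 / 303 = -17.00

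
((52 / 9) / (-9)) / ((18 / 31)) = -806 / 729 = -1.11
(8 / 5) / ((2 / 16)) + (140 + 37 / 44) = 33801 / 220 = 153.64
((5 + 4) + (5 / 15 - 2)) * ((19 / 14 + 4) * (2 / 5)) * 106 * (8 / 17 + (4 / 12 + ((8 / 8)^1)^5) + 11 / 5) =2380972 / 357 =6669.39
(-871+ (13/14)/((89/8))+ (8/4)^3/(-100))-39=-14173196/15575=-910.00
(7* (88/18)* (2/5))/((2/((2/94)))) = 308/2115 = 0.15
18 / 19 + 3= 75 / 19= 3.95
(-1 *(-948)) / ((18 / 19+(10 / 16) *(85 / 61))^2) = 81499544832 / 284225881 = 286.74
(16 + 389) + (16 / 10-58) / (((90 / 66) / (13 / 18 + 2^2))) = 9436 / 45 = 209.69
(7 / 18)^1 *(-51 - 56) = -749 / 18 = -41.61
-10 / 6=-5 / 3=-1.67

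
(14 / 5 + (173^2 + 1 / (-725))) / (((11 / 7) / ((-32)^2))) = 19504648.41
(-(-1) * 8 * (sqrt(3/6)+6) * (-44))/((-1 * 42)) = 88 * sqrt(2)/21+352/7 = 56.21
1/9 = 0.11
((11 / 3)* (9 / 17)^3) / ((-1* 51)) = -891 / 83521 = -0.01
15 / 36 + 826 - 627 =2393 / 12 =199.42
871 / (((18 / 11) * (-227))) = -9581 / 4086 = -2.34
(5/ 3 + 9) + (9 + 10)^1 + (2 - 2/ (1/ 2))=83/ 3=27.67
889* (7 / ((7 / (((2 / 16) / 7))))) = 127 / 8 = 15.88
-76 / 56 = -19 / 14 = -1.36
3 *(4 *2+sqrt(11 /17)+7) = 3 *sqrt(187) /17+45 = 47.41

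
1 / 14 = 0.07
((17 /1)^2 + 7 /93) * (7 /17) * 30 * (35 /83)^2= 634.98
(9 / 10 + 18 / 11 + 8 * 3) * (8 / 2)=5838 / 55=106.15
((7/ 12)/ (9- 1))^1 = 7/ 96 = 0.07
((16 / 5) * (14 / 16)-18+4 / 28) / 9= -527 / 315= -1.67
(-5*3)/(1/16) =-240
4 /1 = 4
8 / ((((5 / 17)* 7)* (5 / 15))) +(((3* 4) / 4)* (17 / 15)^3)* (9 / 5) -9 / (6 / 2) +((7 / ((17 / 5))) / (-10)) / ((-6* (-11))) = 162134279 / 9817500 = 16.51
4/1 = 4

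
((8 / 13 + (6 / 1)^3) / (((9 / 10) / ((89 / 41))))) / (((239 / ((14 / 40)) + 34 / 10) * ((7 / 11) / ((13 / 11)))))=12531200 / 8863011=1.41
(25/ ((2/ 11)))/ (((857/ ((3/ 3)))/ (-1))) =-0.16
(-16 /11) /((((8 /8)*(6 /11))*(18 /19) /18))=-152 /3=-50.67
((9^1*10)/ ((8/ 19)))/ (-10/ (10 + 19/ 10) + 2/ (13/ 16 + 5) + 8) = 9462285/ 332176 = 28.49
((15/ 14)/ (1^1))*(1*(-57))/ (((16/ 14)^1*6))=-285/ 32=-8.91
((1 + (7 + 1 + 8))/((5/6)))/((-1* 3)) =-34/5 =-6.80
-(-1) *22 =22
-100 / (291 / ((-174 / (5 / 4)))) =4640 / 97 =47.84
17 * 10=170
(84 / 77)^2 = 144 / 121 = 1.19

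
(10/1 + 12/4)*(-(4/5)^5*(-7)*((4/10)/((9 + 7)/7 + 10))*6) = 3913728/671875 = 5.83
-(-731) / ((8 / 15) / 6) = 32895 / 4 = 8223.75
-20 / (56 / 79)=-395 / 14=-28.21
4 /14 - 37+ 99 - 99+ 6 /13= -3299 /91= -36.25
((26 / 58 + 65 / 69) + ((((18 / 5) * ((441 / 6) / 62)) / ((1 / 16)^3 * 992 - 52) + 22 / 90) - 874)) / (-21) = 5378056117141 / 129450943125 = 41.55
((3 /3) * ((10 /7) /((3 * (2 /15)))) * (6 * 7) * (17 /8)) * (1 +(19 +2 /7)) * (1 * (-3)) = -271575 /14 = -19398.21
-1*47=-47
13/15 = 0.87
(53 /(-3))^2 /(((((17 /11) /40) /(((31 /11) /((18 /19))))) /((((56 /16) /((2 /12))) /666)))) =115815070 /152847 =757.72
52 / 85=0.61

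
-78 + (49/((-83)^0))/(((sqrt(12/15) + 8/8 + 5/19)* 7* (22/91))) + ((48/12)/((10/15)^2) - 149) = -679337/3949 - 229957* sqrt(5)/15796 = -204.58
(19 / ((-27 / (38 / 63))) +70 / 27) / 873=0.00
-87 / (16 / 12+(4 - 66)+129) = -1.27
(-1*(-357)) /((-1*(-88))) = 357 /88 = 4.06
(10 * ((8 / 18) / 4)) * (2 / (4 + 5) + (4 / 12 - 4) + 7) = 320 / 81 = 3.95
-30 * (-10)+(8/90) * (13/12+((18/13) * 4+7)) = 105725/351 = 301.21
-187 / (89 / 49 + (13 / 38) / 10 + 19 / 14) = -3481940 / 59727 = -58.30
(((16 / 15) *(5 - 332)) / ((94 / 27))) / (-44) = 2.28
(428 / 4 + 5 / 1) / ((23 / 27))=3024 / 23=131.48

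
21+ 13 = 34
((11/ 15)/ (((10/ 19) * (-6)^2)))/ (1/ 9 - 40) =-209/ 215400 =-0.00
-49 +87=38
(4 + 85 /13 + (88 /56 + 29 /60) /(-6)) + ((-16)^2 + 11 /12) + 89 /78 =8787991 /32760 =268.25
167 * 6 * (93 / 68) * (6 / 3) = 46593 / 17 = 2740.76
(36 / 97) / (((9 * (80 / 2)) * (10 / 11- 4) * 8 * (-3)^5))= 11 / 64113120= 0.00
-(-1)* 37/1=37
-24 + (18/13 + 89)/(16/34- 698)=-3719671/154154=-24.13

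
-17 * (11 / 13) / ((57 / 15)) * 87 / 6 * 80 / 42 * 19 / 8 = -135575 / 546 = -248.31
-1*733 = -733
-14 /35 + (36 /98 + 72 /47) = 17264 /11515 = 1.50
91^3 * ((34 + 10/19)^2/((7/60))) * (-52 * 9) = -1300861076336640/361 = -3603493286251.08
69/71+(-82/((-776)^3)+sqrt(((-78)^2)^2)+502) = 6586.97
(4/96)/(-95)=-1/2280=-0.00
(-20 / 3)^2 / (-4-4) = -50 / 9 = -5.56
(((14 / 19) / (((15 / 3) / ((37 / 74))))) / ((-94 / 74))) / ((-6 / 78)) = 3367 / 4465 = 0.75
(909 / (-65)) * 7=-6363 / 65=-97.89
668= 668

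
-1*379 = -379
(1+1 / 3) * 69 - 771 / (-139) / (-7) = 88745 / 973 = 91.21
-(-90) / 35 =18 / 7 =2.57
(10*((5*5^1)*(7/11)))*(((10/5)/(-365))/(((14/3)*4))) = -75/1606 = -0.05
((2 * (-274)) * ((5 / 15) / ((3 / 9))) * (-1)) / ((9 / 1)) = 60.89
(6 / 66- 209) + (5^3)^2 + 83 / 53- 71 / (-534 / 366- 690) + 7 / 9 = 3412326053090 / 221313213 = 15418.54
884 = 884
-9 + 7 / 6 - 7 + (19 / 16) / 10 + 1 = -6583 / 480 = -13.71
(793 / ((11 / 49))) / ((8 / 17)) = 660569 / 88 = 7506.47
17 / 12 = 1.42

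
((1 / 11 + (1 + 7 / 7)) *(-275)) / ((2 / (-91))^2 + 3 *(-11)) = 4761575 / 273269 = 17.42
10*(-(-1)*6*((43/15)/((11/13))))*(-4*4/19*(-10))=357760/209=1711.77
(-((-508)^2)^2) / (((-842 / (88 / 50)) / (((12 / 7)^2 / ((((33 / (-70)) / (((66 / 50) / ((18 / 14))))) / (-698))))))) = 32725246830149632 / 52625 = 621857421950.59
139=139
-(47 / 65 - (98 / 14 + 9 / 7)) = 3441 / 455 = 7.56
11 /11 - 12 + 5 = -6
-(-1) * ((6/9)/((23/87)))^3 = 195112/12167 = 16.04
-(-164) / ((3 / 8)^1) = 1312 / 3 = 437.33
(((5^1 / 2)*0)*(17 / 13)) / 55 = 0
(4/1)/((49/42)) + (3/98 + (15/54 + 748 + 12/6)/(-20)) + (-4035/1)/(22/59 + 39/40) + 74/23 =-780661553003/258119064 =-3024.42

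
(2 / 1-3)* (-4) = 4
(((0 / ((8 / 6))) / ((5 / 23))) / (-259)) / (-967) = 0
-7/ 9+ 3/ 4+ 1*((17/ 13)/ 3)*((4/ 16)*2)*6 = 1.28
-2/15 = -0.13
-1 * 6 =-6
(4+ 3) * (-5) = -35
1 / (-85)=-1 / 85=-0.01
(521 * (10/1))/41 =5210/41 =127.07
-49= -49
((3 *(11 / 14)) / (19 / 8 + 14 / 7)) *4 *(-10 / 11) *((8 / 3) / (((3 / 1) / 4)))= -1024 / 147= -6.97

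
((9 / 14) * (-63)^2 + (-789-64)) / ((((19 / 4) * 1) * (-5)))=-6794 / 95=-71.52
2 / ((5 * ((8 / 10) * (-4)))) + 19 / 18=67 / 72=0.93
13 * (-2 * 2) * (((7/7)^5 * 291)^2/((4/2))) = -2201706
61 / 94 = 0.65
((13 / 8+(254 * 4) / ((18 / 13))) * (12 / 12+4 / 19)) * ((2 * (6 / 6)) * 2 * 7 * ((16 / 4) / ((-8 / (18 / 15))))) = -8524789 / 570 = -14955.77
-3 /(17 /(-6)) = 18 /17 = 1.06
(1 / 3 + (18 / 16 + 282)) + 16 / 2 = 6995 / 24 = 291.46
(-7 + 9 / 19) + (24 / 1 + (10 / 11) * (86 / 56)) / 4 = -2075 / 11704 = -0.18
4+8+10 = 22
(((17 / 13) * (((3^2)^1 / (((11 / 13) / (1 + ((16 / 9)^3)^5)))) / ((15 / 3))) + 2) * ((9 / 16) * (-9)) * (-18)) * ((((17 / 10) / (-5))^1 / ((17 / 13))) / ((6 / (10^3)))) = -61529555.17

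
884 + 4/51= 45088/51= 884.08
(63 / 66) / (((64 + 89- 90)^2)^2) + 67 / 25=1105707859 / 412577550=2.68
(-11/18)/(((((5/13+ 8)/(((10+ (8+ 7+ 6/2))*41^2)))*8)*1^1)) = -1682681/3924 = -428.82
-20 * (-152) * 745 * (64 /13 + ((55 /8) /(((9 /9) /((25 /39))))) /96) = 10533514025 /936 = 11253754.30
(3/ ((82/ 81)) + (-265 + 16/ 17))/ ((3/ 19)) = -6915373/ 4182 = -1653.60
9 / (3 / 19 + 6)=19 / 13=1.46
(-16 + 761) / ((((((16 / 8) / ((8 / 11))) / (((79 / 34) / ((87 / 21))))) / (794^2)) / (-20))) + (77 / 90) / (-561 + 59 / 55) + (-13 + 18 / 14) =-40313198683203500375 / 21042845208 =-1915767486.99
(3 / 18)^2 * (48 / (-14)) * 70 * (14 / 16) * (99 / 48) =-385 / 32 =-12.03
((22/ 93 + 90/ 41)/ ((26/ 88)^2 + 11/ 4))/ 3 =17950592/ 62834427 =0.29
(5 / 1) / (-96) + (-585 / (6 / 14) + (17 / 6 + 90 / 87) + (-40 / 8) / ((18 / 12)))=-1364.52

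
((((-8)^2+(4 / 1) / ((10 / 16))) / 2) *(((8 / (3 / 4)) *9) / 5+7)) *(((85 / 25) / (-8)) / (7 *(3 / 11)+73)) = -269467 / 51500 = -5.23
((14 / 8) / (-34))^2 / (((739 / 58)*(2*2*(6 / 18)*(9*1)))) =1421 / 82011264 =0.00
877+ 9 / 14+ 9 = 12413 / 14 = 886.64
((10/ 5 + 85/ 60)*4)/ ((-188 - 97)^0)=41/ 3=13.67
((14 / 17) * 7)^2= 9604 / 289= 33.23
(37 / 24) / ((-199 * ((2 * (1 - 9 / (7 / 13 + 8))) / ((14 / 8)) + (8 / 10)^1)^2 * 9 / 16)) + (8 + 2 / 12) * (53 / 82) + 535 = 54385587046849 / 100666851624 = 540.25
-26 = -26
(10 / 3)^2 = 100 / 9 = 11.11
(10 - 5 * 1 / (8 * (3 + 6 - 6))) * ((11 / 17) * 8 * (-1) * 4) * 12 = -41360 / 17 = -2432.94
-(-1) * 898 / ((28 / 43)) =19307 / 14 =1379.07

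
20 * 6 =120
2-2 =0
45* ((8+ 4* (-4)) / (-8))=45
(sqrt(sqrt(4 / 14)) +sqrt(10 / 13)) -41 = -41 +2^(1 / 4)*7^(3 / 4) / 7 +sqrt(130) / 13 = -39.39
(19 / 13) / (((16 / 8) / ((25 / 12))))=475 / 312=1.52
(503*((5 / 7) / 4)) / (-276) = -2515 / 7728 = -0.33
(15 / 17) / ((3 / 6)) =30 / 17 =1.76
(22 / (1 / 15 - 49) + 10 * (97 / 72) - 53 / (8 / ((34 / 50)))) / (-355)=-5626747 / 234513000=-0.02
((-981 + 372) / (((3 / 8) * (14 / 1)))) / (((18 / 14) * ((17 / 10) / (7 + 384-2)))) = -20644.97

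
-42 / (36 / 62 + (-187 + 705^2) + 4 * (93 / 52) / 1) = -16926 / 200228831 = -0.00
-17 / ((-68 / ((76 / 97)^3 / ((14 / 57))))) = 3127704 / 6388711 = 0.49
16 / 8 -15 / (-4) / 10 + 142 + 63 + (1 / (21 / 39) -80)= 7237 / 56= 129.23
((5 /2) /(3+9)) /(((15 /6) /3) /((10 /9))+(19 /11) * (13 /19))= 0.11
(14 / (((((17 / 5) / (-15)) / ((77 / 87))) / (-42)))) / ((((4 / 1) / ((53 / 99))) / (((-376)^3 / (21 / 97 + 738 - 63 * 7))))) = -234339375038720 / 4263957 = -54958193.77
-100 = -100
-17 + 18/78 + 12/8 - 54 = -1801/26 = -69.27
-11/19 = -0.58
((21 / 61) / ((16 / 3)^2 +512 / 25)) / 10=945 / 1342976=0.00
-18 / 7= -2.57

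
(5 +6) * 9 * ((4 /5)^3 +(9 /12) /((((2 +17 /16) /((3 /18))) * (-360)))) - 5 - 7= 947581 /24500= 38.68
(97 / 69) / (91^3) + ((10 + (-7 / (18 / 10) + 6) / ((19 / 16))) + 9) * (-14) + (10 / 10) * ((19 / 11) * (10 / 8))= -1981704078017 / 6863524668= -288.73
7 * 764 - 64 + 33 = 5317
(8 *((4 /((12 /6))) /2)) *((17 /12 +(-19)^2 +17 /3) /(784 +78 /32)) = 141344 /37749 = 3.74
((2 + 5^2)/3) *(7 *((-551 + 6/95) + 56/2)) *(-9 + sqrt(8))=28167993/95 - 6259554 *sqrt(2)/95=203322.60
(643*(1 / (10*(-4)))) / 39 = -643 / 1560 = -0.41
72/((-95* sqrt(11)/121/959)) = -26516.52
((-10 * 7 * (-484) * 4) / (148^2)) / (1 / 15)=127050 / 1369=92.80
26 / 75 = 0.35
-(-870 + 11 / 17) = 14779 / 17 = 869.35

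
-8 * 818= -6544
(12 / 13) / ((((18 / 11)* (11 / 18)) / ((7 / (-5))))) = -84 / 65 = -1.29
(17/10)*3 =51/10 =5.10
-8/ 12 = -2/ 3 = -0.67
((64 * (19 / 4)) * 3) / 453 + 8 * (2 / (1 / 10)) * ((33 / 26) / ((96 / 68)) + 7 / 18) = 3676178 / 17667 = 208.08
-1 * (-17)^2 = -289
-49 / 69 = -0.71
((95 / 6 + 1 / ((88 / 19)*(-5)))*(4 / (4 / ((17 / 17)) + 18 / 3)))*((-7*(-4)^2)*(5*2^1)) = -7073.99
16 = 16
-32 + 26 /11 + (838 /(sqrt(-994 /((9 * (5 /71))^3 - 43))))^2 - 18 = 30151.26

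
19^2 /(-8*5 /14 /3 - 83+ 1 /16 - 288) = -121296 /124955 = -0.97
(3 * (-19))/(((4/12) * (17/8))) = -1368/17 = -80.47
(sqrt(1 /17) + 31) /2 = sqrt(17) /34 + 31 /2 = 15.62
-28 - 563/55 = -2103/55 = -38.24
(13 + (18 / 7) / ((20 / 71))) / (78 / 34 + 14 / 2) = 26333 / 11060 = 2.38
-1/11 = -0.09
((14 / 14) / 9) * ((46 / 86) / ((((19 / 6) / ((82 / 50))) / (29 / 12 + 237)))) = 2709239 / 367650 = 7.37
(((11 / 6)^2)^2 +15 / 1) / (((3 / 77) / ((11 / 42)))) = 4123801 / 23328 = 176.77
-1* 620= -620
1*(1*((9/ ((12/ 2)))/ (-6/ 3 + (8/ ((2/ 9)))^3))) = 3/ 93308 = 0.00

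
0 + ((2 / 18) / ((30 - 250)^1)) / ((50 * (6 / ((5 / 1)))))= -1 / 118800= -0.00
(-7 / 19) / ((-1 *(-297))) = -0.00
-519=-519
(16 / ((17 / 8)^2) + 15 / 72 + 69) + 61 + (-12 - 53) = 476861 / 6936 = 68.75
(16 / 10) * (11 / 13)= 88 / 65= 1.35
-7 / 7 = -1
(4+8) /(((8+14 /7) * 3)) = 2 /5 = 0.40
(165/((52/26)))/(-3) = -27.50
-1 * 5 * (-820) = 4100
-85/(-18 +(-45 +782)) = -85/719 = -0.12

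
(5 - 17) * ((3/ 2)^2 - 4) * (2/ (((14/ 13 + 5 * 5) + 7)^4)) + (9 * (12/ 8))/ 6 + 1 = 55556116031/ 17094005000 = 3.25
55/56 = 0.98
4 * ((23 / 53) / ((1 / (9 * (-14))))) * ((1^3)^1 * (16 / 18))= -10304 / 53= -194.42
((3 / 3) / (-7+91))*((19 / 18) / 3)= 19 / 4536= 0.00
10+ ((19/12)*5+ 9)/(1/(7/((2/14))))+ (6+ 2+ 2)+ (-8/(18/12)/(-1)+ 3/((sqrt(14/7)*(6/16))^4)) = 96355/108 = 892.18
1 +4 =5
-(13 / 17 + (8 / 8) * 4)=-4.76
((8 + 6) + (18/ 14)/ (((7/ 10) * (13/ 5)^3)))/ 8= 189799/ 107653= 1.76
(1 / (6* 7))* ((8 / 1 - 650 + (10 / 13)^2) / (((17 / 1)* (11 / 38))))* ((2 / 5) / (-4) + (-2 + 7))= -7208467 / 474045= -15.21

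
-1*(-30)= 30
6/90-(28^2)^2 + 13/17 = -156737068/255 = -614655.17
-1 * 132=-132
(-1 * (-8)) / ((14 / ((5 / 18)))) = 10 / 63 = 0.16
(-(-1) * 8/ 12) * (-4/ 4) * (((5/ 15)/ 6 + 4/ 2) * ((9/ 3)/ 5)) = -0.82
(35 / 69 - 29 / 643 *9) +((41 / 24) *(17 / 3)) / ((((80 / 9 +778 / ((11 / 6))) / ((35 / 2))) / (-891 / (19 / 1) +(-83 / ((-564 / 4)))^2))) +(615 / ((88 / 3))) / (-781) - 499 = -266126204775389207303 / 514624739572537803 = -517.13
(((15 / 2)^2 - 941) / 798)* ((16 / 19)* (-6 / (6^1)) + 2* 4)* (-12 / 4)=60163 / 2527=23.81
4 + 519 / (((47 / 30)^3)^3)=14691998892411068 / 1119130473102767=13.13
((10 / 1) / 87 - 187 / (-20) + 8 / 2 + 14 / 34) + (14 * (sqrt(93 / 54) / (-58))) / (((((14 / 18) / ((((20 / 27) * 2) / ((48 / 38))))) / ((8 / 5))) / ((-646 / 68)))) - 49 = -1038947 / 29580 + 722 * sqrt(62) / 783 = -27.86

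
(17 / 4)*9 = 153 / 4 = 38.25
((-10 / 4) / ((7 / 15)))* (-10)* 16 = 6000 / 7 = 857.14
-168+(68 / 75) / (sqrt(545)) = -168+68 * sqrt(545) / 40875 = -167.96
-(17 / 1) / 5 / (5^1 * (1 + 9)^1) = -17 / 250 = -0.07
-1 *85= -85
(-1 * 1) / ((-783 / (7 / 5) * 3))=0.00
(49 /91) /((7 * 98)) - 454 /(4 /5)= -361497 /637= -567.50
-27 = -27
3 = 3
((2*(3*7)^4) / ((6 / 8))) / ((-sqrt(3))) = -172872*sqrt(3) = -299423.09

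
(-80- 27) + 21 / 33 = -1170 / 11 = -106.36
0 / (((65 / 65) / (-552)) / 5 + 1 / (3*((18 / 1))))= 0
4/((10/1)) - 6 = -28/5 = -5.60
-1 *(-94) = 94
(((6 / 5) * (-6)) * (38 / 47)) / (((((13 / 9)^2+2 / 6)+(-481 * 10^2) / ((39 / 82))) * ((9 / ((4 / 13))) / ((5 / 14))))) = 6156 / 8758872577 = 0.00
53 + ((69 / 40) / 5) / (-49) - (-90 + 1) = 141.99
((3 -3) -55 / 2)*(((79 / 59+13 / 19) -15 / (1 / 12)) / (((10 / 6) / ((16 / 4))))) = 13167792 / 1121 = 11746.47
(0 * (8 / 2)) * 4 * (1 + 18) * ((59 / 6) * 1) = 0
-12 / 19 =-0.63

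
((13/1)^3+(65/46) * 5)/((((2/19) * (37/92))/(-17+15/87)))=-940060264/1073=-876104.63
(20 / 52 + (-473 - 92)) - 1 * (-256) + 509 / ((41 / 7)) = -118173 / 533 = -221.71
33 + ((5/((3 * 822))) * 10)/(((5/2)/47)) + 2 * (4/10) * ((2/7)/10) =7207757/215775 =33.40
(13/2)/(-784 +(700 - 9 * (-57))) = 1/66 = 0.02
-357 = -357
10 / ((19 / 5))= 50 / 19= 2.63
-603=-603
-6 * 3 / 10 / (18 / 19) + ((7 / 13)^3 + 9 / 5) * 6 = 216113 / 21970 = 9.84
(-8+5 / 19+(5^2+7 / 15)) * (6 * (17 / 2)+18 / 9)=939.68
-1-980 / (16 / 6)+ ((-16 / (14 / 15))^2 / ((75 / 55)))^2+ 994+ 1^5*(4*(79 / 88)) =1243264520 / 26411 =47073.74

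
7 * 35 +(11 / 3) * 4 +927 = 3560 / 3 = 1186.67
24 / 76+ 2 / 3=56 / 57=0.98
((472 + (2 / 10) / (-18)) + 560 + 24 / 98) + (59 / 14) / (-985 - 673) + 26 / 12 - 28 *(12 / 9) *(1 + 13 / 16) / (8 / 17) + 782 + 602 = 33262840901 / 14623560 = 2274.61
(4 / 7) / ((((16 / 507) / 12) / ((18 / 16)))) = 13689 / 56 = 244.45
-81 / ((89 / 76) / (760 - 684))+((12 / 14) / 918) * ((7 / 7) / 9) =-4509663895 / 857871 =-5256.81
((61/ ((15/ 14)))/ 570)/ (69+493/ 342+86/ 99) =9394/ 6706725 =0.00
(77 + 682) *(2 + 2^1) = 3036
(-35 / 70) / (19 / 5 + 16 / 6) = -15 / 194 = -0.08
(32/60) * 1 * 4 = 32/15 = 2.13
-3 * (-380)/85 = 228/17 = 13.41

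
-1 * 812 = -812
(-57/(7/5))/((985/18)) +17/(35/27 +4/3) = 560115/97909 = 5.72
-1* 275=-275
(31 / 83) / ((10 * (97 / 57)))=1767 / 80510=0.02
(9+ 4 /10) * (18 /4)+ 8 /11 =4733 /110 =43.03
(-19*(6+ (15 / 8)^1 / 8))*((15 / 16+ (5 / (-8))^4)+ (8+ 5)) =-437522253 / 262144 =-1669.01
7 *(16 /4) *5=140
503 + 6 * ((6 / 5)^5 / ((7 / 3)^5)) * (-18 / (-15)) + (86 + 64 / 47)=7289819477181 / 12342640625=590.62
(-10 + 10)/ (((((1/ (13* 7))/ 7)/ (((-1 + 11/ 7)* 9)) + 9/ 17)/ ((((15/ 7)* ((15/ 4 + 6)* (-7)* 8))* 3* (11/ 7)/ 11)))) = 0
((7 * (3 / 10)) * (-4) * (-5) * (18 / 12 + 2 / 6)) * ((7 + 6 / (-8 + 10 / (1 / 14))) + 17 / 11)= 1323 / 2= 661.50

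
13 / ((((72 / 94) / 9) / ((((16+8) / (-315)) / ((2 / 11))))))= -6721 / 105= -64.01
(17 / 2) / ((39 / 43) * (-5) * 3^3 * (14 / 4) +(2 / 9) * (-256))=-6579 / 375727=-0.02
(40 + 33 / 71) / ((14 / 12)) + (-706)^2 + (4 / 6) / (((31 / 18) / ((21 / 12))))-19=7679655534 / 15407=498452.36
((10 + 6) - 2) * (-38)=-532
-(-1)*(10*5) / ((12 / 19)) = 475 / 6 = 79.17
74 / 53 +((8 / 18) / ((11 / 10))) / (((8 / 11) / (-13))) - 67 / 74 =-237605 / 35298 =-6.73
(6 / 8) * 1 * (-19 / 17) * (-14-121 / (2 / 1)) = 8493 / 136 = 62.45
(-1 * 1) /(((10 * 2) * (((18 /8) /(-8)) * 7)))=8 /315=0.03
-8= -8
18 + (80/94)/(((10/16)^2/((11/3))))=18322/705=25.99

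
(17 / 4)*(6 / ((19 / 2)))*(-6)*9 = -2754 / 19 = -144.95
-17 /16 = -1.06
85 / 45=17 / 9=1.89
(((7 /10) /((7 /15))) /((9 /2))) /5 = 1 /15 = 0.07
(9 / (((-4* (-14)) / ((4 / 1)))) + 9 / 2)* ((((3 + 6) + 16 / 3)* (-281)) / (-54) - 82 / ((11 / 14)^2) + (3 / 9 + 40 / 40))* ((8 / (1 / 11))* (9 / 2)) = -1274840 / 11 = -115894.55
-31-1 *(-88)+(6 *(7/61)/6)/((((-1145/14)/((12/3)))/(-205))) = 812305/13969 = 58.15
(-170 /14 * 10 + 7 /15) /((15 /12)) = -96.77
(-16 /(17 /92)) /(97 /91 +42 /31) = -4152512 /116093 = -35.77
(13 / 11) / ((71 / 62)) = 806 / 781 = 1.03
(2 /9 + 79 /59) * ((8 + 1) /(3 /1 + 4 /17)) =14093 /3245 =4.34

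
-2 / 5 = -0.40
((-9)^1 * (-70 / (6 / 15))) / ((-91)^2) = 225 / 1183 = 0.19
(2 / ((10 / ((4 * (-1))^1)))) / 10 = -2 / 25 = -0.08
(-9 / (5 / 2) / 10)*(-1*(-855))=-1539 / 5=-307.80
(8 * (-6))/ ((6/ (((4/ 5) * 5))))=-32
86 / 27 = 3.19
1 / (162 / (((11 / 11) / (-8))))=-1 / 1296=-0.00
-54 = -54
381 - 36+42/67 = 23157/67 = 345.63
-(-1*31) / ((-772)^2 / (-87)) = -2697 / 595984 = -0.00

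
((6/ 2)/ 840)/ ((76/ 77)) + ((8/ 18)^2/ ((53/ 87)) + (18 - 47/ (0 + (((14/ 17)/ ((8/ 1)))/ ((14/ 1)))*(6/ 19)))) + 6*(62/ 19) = -87889754179/ 4350240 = -20203.43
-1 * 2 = -2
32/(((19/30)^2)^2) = 25920000/130321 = 198.89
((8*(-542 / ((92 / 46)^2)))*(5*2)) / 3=-10840 / 3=-3613.33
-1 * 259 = -259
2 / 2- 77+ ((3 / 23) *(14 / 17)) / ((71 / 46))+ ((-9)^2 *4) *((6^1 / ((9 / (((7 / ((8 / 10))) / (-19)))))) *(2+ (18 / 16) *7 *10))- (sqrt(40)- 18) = -19530299 / 2414- 2 *sqrt(10) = -8096.75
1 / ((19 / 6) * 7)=6 / 133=0.05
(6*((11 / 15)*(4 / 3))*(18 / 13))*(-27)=-14256 / 65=-219.32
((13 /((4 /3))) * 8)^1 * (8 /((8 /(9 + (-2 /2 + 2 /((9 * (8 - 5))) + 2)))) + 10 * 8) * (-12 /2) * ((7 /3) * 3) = -885248 /3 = -295082.67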